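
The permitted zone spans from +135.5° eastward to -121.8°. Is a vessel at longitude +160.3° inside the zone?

Band width going east from +135.5° to -121.8°: ((-121.8 − 135.5) mod 360) = 102.7°.
Offset of +160.3° east of the west edge: ((160.3 − 135.5) mod 360) = 24.8°.
24.8° ≤ 102.7° ⇒ inside.

Yes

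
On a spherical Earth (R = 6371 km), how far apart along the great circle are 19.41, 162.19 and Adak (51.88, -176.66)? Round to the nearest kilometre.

4052 km

Δλ = -176.66 − 162.19 = -338.85°; wrapped into (−180°, 180°]: 21.15°.
Δφ = 51.88 − 19.41 = 32.47°.
a = sin²(Δφ/2) + cos φ₁ · cos φ₂ · sin²(Δλ/2) = 0.097773.
c = 2·atan2(√a, √(1−a)) = 0.63604 rad → d = 6371·c ≈ 4052.22 km.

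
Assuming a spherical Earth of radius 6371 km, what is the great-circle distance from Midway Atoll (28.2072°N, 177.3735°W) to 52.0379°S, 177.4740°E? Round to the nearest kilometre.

Δλ = 177.4740 − -177.3735 = 354.8475°; wrapped into (−180°, 180°]: -5.1525°.
Δφ = -52.0379 − 28.2072 = -80.2451°.
a = sin²(Δφ/2) + cos φ₁ · cos φ₂ · sin²(Δλ/2) = 0.416378.
c = 2·atan2(√a, √(1−a)) = 1.40276 rad → d = 6371·c ≈ 8937.01 km.

8937 km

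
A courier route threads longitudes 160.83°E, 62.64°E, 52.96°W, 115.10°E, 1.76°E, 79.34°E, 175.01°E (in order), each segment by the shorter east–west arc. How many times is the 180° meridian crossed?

0

Leg 1: +160.83° → +62.64°, shortest Δλ = -98.19° (west) — does not cross 180°.
Leg 2: +62.64° → -52.96°, shortest Δλ = -115.6° (west) — does not cross 180°.
Leg 3: -52.96° → +115.10°, shortest Δλ = 168.06° (east) — does not cross 180°.
Leg 4: +115.10° → +1.76°, shortest Δλ = -113.34° (west) — does not cross 180°.
Leg 5: +1.76° → +79.34°, shortest Δλ = 77.58° (east) — does not cross 180°.
Leg 6: +79.34° → +175.01°, shortest Δλ = 95.67° (east) — does not cross 180°.
Total crossings: 0.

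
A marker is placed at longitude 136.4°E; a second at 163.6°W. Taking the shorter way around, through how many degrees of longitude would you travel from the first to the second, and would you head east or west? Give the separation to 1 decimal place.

60.0° east

Raw difference: -163.6 − 136.4 = -300.0°.
Normalise into (−180°, 180°]: -300.0° + 360° = 60.0°.
Positive ⇒ the second point lies to the east; separation 60.0°.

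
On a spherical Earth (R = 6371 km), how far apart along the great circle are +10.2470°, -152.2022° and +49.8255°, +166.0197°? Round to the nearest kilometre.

Δλ = 166.0197 − -152.2022 = 318.2219°; wrapped into (−180°, 180°]: -41.7781°.
Δφ = 49.8255 − 10.2470 = 39.5785°.
a = sin²(Δφ/2) + cos φ₁ · cos φ₂ · sin²(Δλ/2) = 0.195332.
c = 2·atan2(√a, √(1−a)) = 0.91557 rad → d = 6371·c ≈ 5833.13 km.

5833 km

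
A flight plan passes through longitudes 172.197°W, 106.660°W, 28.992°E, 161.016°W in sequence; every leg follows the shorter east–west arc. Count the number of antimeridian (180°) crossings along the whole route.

1

Leg 1: -172.197° → -106.660°, shortest Δλ = 65.537° (east) — does not cross 180°.
Leg 2: -106.660° → +28.992°, shortest Δλ = 135.652° (east) — does not cross 180°.
Leg 3: +28.992° → -161.016°, shortest Δλ = 169.992° (east) — crosses 180°.
Total crossings: 1.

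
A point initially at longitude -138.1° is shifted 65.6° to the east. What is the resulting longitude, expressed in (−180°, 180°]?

Start at -138.1°; shift +65.6° → -72.5°.
-72.5° already lies in (−180°, 180°].

-72.5°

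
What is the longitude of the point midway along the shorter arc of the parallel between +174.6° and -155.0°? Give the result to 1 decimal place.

Signed shortest Δλ from +174.6° to -155.0° is +30.4°.
Midpoint longitude = +174.6° + (+30.4°)/2 = +174.6° + 15.2° = +189.8°.
Normalise into (−180°, 180°]: -170.2°.
(The naïve average (+174.6 + -155.0)/2 = 9.8° is on the wrong side of the globe.)

-170.2°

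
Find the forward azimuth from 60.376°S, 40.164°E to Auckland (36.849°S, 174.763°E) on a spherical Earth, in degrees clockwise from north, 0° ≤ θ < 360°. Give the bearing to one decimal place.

144.0°

Δλ = 174.763 − 40.164 = 134.599°.
θ = atan2( sin Δλ · cos φ₂ , cos φ₁ · sin φ₂ − sin φ₁ · cos φ₂ · cos Δλ )
  = atan2(0.56979, -0.78486) = 144.021° → normalised to [0°, 360°): 144.021°.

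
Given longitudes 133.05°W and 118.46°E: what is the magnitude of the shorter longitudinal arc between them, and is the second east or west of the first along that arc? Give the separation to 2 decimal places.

108.49° west

Raw difference: 118.46 − -133.05 = 251.51°.
Normalise into (−180°, 180°]: 251.51° − 360° = -108.49°.
Negative ⇒ the second point lies to the west; separation 108.49°.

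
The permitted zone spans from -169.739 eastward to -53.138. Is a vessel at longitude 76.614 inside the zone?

No

Band width going east from -169.739° to -53.138°: ((-53.138 − -169.739) mod 360) = 116.601°.
Offset of +76.614° east of the west edge: ((76.614 − -169.739) mod 360) = 246.353°.
246.353° > 116.601° ⇒ outside.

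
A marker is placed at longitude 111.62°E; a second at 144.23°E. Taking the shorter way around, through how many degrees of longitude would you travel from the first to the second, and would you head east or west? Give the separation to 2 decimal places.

32.61° east

Raw difference: 144.23 − 111.62 = 32.61°.
Normalise into (−180°, 180°]: 32.61° stays 32.61°.
Positive ⇒ the second point lies to the east; separation 32.61°.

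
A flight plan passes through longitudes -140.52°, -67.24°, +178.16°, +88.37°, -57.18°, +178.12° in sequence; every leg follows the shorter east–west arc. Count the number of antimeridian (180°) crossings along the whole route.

2

Leg 1: -140.52° → -67.24°, shortest Δλ = 73.28° (east) — does not cross 180°.
Leg 2: -67.24° → +178.16°, shortest Δλ = -114.6° (west) — crosses 180°.
Leg 3: +178.16° → +88.37°, shortest Δλ = -89.79° (west) — does not cross 180°.
Leg 4: +88.37° → -57.18°, shortest Δλ = -145.55° (west) — does not cross 180°.
Leg 5: -57.18° → +178.12°, shortest Δλ = -124.7° (west) — crosses 180°.
Total crossings: 2.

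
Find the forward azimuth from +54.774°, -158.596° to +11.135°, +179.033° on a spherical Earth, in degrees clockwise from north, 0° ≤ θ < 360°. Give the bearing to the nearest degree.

Δλ = 179.033 − -158.596 = 337.629°; wrapped into (−180°, 180°]: -22.371°.
θ = atan2( sin Δλ · cos φ₂ , cos φ₁ · sin φ₂ − sin φ₁ · cos φ₂ · cos Δλ )
  = atan2(-0.37344, -0.62979) = -149.334° → normalised to [0°, 360°): 210.666°.

211°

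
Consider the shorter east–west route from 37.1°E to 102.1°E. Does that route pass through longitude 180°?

No

Signed shortest Δλ = ((102.1 − 37.1 + 180) mod 360) − 180 = 65.0°.
Going east by 65.0° from +37.1° reaches +102.1° without touching 180°.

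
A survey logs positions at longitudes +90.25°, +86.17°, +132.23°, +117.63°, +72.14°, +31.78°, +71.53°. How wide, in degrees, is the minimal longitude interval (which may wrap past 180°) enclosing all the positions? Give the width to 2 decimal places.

Sort the longitudes: +31.78°, +71.53°, +72.14°, +86.17°, +90.25°, +117.63°, +132.23°.
Eastward gaps between consecutive values (wrapping around): 39.75°, 0.61°, 14.03°, 4.08°, 27.38°, 14.60°, 259.55°.
Largest gap = 259.55° ⇒ minimal covering band is its complement: 360° − 259.55° = 100.45°.
Band runs from +31.78° eastward to +132.23°.

100.45°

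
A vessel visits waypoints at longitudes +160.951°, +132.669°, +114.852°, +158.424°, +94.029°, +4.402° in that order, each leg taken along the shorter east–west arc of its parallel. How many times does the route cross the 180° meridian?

0

Leg 1: +160.951° → +132.669°, shortest Δλ = -28.282° (west) — does not cross 180°.
Leg 2: +132.669° → +114.852°, shortest Δλ = -17.817° (west) — does not cross 180°.
Leg 3: +114.852° → +158.424°, shortest Δλ = 43.572° (east) — does not cross 180°.
Leg 4: +158.424° → +94.029°, shortest Δλ = -64.395° (west) — does not cross 180°.
Leg 5: +94.029° → +4.402°, shortest Δλ = -89.627° (west) — does not cross 180°.
Total crossings: 0.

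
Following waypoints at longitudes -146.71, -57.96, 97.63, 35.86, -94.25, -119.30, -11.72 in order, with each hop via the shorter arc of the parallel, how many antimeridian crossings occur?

Leg 1: -146.71° → -57.96°, shortest Δλ = 88.75° (east) — does not cross 180°.
Leg 2: -57.96° → +97.63°, shortest Δλ = 155.59° (east) — does not cross 180°.
Leg 3: +97.63° → +35.86°, shortest Δλ = -61.77° (west) — does not cross 180°.
Leg 4: +35.86° → -94.25°, shortest Δλ = -130.11° (west) — does not cross 180°.
Leg 5: -94.25° → -119.30°, shortest Δλ = -25.05° (west) — does not cross 180°.
Leg 6: -119.30° → -11.72°, shortest Δλ = 107.58° (east) — does not cross 180°.
Total crossings: 0.

0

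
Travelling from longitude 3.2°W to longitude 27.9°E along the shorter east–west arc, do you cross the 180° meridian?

Signed shortest Δλ = ((27.9 − -3.2 + 180) mod 360) − 180 = 31.1°.
Going east by 31.1° from -3.2° reaches +27.9° without touching 180°.

No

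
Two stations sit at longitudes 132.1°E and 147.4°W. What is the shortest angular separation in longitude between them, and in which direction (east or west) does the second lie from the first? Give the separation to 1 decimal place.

80.5° east

Raw difference: -147.4 − 132.1 = -279.5°.
Normalise into (−180°, 180°]: -279.5° + 360° = 80.5°.
Positive ⇒ the second point lies to the east; separation 80.5°.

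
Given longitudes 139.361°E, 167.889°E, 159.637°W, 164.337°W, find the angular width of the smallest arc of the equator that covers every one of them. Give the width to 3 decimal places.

Sort the longitudes: -164.337°, -159.637°, +139.361°, +167.889°.
Eastward gaps between consecutive values (wrapping around): 4.700°, 298.998°, 28.528°, 27.774°.
Largest gap = 298.998° ⇒ minimal covering band is its complement: 360° − 298.998° = 61.002°.
Band runs from +139.361° eastward to -159.637°, crossing the antimeridian.

61.002°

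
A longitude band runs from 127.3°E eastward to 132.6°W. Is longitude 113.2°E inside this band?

Band width going east from +127.3° to -132.6°: ((-132.6 − 127.3) mod 360) = 100.1°.
Offset of +113.2° east of the west edge: ((113.2 − 127.3) mod 360) = 345.9°.
345.9° > 100.1° ⇒ outside.

No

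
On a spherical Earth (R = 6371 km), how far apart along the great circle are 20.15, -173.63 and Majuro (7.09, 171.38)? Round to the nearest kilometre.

2172 km

Δλ = 171.38 − -173.63 = 345.01°; wrapped into (−180°, 180°]: -14.99°.
Δφ = 7.09 − 20.15 = -13.06°.
a = sin²(Δφ/2) + cos φ₁ · cos φ₂ · sin²(Δλ/2) = 0.028784.
c = 2·atan2(√a, √(1−a)) = 0.34097 rad → d = 6371·c ≈ 2172.30 km.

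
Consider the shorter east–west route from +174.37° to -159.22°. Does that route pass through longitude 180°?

Naïve |-159.22 − 174.37| = 333.59° > 180°, so the shorter arc goes the other way round — across 180°.
Signed shortest Δλ = ((-159.22 − 174.37 + 180) mod 360) − 180 = 26.41°.
Going east by 26.41° from +174.37° passes through 180° before reaching -159.22°.

Yes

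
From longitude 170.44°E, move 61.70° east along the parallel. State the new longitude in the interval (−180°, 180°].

127.86°W

Start at +170.44°; shift +61.70° → +232.14°.
+232.14° lies outside (−180°, 180°]; subtract 360° → -127.86°.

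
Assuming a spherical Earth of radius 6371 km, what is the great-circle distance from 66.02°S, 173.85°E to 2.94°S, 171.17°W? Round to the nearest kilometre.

Δλ = -171.17 − 173.85 = -345.02°; wrapped into (−180°, 180°]: 14.98°.
Δφ = -2.94 − -66.02 = 63.08°.
a = sin²(Δφ/2) + cos φ₁ · cos φ₂ · sin²(Δλ/2) = 0.280524.
c = 2·atan2(√a, √(1−a)) = 1.11636 rad → d = 6371·c ≈ 7112.35 km.

7112 km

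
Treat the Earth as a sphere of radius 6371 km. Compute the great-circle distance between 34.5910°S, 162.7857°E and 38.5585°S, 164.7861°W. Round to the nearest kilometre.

2914 km

Δλ = -164.7861 − 162.7857 = -327.5718°; wrapped into (−180°, 180°]: 32.4282°.
Δφ = -38.5585 − -34.5910 = -3.9675°.
a = sin²(Δφ/2) + cos φ₁ · cos φ₂ · sin²(Δλ/2) = 0.051389.
c = 2·atan2(√a, √(1−a)) = 0.45736 rad → d = 6371·c ≈ 2913.84 km.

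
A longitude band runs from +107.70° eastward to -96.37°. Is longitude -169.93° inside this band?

Band width going east from +107.70° to -96.37°: ((-96.37 − 107.70) mod 360) = 155.93°.
Offset of -169.93° east of the west edge: ((-169.93 − 107.70) mod 360) = 82.37°.
82.37° ≤ 155.93° ⇒ inside.

Yes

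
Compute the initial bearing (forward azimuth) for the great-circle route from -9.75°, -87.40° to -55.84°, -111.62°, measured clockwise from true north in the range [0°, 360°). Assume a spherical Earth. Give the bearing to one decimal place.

Δλ = -111.62 − -87.40 = -24.22°.
θ = atan2( sin Δλ · cos φ₂ , cos φ₁ · sin φ₂ − sin φ₁ · cos φ₂ · cos Δλ )
  = atan2(-0.23035, -0.72880) = -162.460° → normalised to [0°, 360°): 197.540°.

197.5°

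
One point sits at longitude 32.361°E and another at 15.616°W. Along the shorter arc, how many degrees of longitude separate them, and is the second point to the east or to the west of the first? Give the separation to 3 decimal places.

Raw difference: -15.616 − 32.361 = -47.977°.
Normalise into (−180°, 180°]: -47.977° stays -47.977°.
Negative ⇒ the second point lies to the west; separation 47.977°.

47.977° west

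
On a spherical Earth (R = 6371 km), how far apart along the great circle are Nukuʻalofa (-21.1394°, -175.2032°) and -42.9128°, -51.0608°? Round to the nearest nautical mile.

Δλ = -51.0608 − -175.2032 = 124.1424°.
Δφ = -42.9128 − -21.1394 = -21.7734°.
a = sin²(Δφ/2) + cos φ₁ · cos φ₂ · sin²(Δλ/2) = 0.568920.
c = 2·atan2(√a, √(1−a)) = 1.70908 rad → d = 6371·c ≈ 10888.53 km ≈ 5879.34 nmi.

5879 nmi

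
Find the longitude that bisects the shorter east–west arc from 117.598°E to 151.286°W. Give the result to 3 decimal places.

Signed shortest Δλ from +117.598° to -151.286° is +91.116°.
Midpoint longitude = +117.598° + (+91.116°)/2 = +117.598° + 45.558° = +163.156°.
(The naïve average (+117.598 + -151.286)/2 = -16.844° is on the wrong side of the globe.)

163.156°E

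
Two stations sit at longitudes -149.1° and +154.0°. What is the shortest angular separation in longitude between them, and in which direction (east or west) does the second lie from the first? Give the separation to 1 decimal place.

56.9° west

Raw difference: 154.0 − -149.1 = 303.1°.
Normalise into (−180°, 180°]: 303.1° − 360° = -56.9°.
Negative ⇒ the second point lies to the west; separation 56.9°.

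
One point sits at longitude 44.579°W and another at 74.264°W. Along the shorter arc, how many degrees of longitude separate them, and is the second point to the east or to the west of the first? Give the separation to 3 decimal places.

29.685° west

Raw difference: -74.264 − -44.579 = -29.685°.
Normalise into (−180°, 180°]: -29.685° stays -29.685°.
Negative ⇒ the second point lies to the west; separation 29.685°.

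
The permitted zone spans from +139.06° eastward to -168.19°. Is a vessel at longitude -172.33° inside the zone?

Band width going east from +139.06° to -168.19°: ((-168.19 − 139.06) mod 360) = 52.75°.
Offset of -172.33° east of the west edge: ((-172.33 − 139.06) mod 360) = 48.61°.
48.61° ≤ 52.75° ⇒ inside.

Yes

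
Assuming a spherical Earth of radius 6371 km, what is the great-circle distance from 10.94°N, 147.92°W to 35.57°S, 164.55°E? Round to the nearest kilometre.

Δλ = 164.55 − -147.92 = 312.47°; wrapped into (−180°, 180°]: -47.53°.
Δφ = -35.57 − 10.94 = -46.51°.
a = sin²(Δφ/2) + cos φ₁ · cos φ₂ · sin²(Δλ/2) = 0.285581.
c = 2·atan2(√a, √(1−a)) = 1.12759 rad → d = 6371·c ≈ 7183.87 km.

7184 km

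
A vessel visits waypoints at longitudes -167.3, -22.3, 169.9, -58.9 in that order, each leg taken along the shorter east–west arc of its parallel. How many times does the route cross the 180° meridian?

Leg 1: -167.3° → -22.3°, shortest Δλ = 145.0° (east) — does not cross 180°.
Leg 2: -22.3° → +169.9°, shortest Δλ = -167.8° (west) — crosses 180°.
Leg 3: +169.9° → -58.9°, shortest Δλ = 131.2° (east) — crosses 180°.
Total crossings: 2.

2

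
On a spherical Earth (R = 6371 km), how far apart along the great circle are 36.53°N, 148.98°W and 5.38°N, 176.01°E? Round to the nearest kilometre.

4968 km

Δλ = 176.01 − -148.98 = 324.99°; wrapped into (−180°, 180°]: -35.01°.
Δφ = 5.38 − 36.53 = -31.15°.
a = sin²(Δφ/2) + cos φ₁ · cos φ₂ · sin²(Δλ/2) = 0.144472.
c = 2·atan2(√a, √(1−a)) = 0.77980 rad → d = 6371·c ≈ 4968.08 km.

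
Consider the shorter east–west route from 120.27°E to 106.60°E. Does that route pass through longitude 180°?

Signed shortest Δλ = ((106.60 − 120.27 + 180) mod 360) − 180 = -13.67°.
Going west by 13.67° from +120.27° reaches +106.60° without touching 180°.

No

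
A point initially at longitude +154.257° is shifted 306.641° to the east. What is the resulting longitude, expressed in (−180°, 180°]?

Start at +154.257°; shift +306.641° → +460.898°.
+460.898° lies outside (−180°, 180°]; subtract 360° → +100.898°.

+100.898°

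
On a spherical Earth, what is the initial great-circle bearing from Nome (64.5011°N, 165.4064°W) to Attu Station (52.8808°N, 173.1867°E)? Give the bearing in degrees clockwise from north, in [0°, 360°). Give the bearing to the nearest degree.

Δλ = 173.1867 − -165.4064 = 338.5931°; wrapped into (−180°, 180°]: -21.4069°.
θ = atan2( sin Δλ · cos φ₂ , cos φ₁ · sin φ₂ − sin φ₁ · cos φ₂ · cos Δλ )
  = atan2(-0.22026, -0.16385) = -126.645° → normalised to [0°, 360°): 233.355°.

233°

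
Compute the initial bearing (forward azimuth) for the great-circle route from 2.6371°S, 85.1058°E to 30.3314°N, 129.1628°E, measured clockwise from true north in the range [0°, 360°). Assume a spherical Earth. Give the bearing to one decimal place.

48.4°

Δλ = 129.1628 − 85.1058 = 44.0570°.
θ = atan2( sin Δλ · cos φ₂ , cos φ₁ · sin φ₂ − sin φ₁ · cos φ₂ · cos Δλ )
  = atan2(0.60019, 0.53300) = 48.393° → normalised to [0°, 360°): 48.393°.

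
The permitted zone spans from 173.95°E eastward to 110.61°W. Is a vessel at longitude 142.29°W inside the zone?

Yes

Band width going east from +173.95° to -110.61°: ((-110.61 − 173.95) mod 360) = 75.44°.
Offset of -142.29° east of the west edge: ((-142.29 − 173.95) mod 360) = 43.76°.
43.76° ≤ 75.44° ⇒ inside.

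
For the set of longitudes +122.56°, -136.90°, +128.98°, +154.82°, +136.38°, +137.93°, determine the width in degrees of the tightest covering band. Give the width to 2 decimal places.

100.54°

Sort the longitudes: -136.90°, +122.56°, +128.98°, +136.38°, +137.93°, +154.82°.
Eastward gaps between consecutive values (wrapping around): 259.46°, 6.42°, 7.40°, 1.55°, 16.89°, 68.28°.
Largest gap = 259.46° ⇒ minimal covering band is its complement: 360° − 259.46° = 100.54°.
Band runs from +122.56° eastward to -136.90°, crossing the antimeridian.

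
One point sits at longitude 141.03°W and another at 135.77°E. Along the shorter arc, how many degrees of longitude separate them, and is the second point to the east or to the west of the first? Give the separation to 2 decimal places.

Raw difference: 135.77 − -141.03 = 276.8°.
Normalise into (−180°, 180°]: 276.8° − 360° = -83.2°.
Negative ⇒ the second point lies to the west; separation 83.20°.

83.20° west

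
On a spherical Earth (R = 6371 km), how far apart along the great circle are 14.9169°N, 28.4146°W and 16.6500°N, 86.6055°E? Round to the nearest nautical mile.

Δλ = 86.6055 − -28.4146 = 115.0201°.
Δφ = 16.6500 − 14.9169 = 1.7331°.
a = sin²(Δφ/2) + cos φ₁ · cos φ₂ · sin²(Δλ/2) = 0.658896.
c = 2·atan2(√a, √(1−a)) = 1.89420 rad → d = 6371·c ≈ 12067.92 km ≈ 6516.16 nmi.

6516 nmi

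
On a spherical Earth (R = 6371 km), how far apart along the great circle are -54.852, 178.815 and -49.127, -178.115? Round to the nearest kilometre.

Δλ = -178.115 − 178.815 = -356.930°; wrapped into (−180°, 180°]: 3.070°.
Δφ = -49.127 − -54.852 = 5.725°.
a = sin²(Δφ/2) + cos φ₁ · cos φ₂ · sin²(Δλ/2) = 0.002764.
c = 2·atan2(√a, √(1−a)) = 0.10520 rad → d = 6371·c ≈ 670.24 km.

670 km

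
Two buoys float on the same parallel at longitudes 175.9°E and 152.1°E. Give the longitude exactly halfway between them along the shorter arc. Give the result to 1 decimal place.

Signed shortest Δλ from +175.9° to +152.1° is -23.8°.
Midpoint longitude = +175.9° + (-23.8°)/2 = +175.9° − 11.9° = +164.0°.

164.0°E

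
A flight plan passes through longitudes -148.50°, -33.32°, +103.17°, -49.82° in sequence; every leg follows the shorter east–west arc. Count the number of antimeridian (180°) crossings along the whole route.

Leg 1: -148.50° → -33.32°, shortest Δλ = 115.18° (east) — does not cross 180°.
Leg 2: -33.32° → +103.17°, shortest Δλ = 136.49° (east) — does not cross 180°.
Leg 3: +103.17° → -49.82°, shortest Δλ = -152.99° (west) — does not cross 180°.
Total crossings: 0.

0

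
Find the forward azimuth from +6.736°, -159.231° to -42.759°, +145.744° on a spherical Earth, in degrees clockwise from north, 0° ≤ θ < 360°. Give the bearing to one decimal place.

Δλ = 145.744 − -159.231 = 304.975°; wrapped into (−180°, 180°]: -55.025°.
θ = atan2( sin Δλ · cos φ₂ , cos φ₁ · sin φ₂ − sin φ₁ · cos φ₂ · cos Δλ )
  = atan2(-0.60162, -0.72360) = -140.259° → normalised to [0°, 360°): 219.741°.

219.7°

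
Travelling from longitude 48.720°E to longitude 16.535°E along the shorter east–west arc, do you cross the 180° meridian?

Signed shortest Δλ = ((16.535 − 48.720 + 180) mod 360) − 180 = -32.185°.
Going west by 32.185° from +48.720° reaches +16.535° without touching 180°.

No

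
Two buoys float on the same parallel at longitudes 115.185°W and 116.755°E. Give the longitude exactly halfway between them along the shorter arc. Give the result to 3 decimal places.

179.215°W

Signed shortest Δλ from -115.185° to +116.755° is -128.060°.
Midpoint longitude = -115.185° + (-128.060°)/2 = -115.185° − 64.030° = -179.215°.
(The naïve average (-115.185 + +116.755)/2 = 0.785° is on the wrong side of the globe.)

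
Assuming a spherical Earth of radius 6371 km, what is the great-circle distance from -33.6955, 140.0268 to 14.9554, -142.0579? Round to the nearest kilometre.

9848 km

Δλ = -142.0579 − 140.0268 = -282.0847°; wrapped into (−180°, 180°]: 77.9153°.
Δφ = 14.9554 − -33.6955 = 48.6509°.
a = sin²(Δφ/2) + cos φ₁ · cos φ₂ · sin²(Δλ/2) = 0.487443.
c = 2·atan2(√a, √(1−a)) = 1.54568 rad → d = 6371·c ≈ 9847.52 km.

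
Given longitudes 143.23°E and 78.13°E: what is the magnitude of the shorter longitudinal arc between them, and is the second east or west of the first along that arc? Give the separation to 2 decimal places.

Raw difference: 78.13 − 143.23 = -65.1°.
Normalise into (−180°, 180°]: -65.1° stays -65.1°.
Negative ⇒ the second point lies to the west; separation 65.10°.

65.10° west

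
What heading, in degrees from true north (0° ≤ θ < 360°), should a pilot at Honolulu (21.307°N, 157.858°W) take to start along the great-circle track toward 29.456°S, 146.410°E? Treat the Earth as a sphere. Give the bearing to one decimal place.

228.5°

Δλ = 146.410 − -157.858 = 304.268°; wrapped into (−180°, 180°]: -55.732°.
θ = atan2( sin Δλ · cos φ₂ , cos φ₁ · sin φ₂ − sin φ₁ · cos φ₂ · cos Δλ )
  = atan2(-0.71959, -0.63629) = -131.485° → normalised to [0°, 360°): 228.515°.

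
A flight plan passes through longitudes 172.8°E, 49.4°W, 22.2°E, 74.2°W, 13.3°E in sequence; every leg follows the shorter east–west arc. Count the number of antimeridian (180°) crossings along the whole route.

Leg 1: +172.8° → -49.4°, shortest Δλ = 137.8° (east) — crosses 180°.
Leg 2: -49.4° → +22.2°, shortest Δλ = 71.6° (east) — does not cross 180°.
Leg 3: +22.2° → -74.2°, shortest Δλ = -96.4° (west) — does not cross 180°.
Leg 4: -74.2° → +13.3°, shortest Δλ = 87.5° (east) — does not cross 180°.
Total crossings: 1.

1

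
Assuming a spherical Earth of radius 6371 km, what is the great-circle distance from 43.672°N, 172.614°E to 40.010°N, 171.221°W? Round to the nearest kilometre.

1397 km

Δλ = -171.221 − 172.614 = -343.835°; wrapped into (−180°, 180°]: 16.165°.
Δφ = 40.010 − 43.672 = -3.662°.
a = sin²(Δφ/2) + cos φ₁ · cos φ₂ · sin²(Δλ/2) = 0.011972.
c = 2·atan2(√a, √(1−a)) = 0.21928 rad → d = 6371·c ≈ 1397.01 km.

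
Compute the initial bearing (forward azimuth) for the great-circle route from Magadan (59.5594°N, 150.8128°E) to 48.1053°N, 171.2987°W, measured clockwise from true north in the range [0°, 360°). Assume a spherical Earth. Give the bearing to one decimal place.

100.7°

Δλ = -171.2987 − 150.8128 = -322.1115°; wrapped into (−180°, 180°]: 37.8885°.
θ = atan2( sin Δλ · cos φ₂ , cos φ₁ · sin φ₂ − sin φ₁ · cos φ₂ · cos Δλ )
  = atan2(0.41009, -0.07723) = 100.665° → normalised to [0°, 360°): 100.665°.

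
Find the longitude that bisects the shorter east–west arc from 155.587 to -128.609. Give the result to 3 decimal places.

-166.511°

Signed shortest Δλ from +155.587° to -128.609° is +75.804°.
Midpoint longitude = +155.587° + (+75.804°)/2 = +155.587° + 37.902° = +193.489°.
Normalise into (−180°, 180°]: -166.511°.
(The naïve average (+155.587 + -128.609)/2 = 13.489° is on the wrong side of the globe.)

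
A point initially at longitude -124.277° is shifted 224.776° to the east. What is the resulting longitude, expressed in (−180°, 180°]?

+100.499°

Start at -124.277°; shift +224.776° → +100.499°.
+100.499° already lies in (−180°, 180°].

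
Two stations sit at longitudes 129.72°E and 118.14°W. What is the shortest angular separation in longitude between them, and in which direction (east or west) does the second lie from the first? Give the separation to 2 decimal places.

Raw difference: -118.14 − 129.72 = -247.86°.
Normalise into (−180°, 180°]: -247.86° + 360° = 112.14°.
Positive ⇒ the second point lies to the east; separation 112.14°.

112.14° east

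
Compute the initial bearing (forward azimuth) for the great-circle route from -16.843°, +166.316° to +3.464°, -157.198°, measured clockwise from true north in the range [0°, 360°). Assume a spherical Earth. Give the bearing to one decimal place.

63.9°

Δλ = -157.198 − 166.316 = -323.514°; wrapped into (−180°, 180°]: 36.486°.
θ = atan2( sin Δλ · cos φ₂ , cos φ₁ · sin φ₂ − sin φ₁ · cos φ₂ · cos Δλ )
  = atan2(0.59354, 0.29036) = 63.932° → normalised to [0°, 360°): 63.932°.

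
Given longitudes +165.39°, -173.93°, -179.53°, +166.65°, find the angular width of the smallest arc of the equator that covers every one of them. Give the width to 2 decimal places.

20.68°

Sort the longitudes: -179.53°, -173.93°, +165.39°, +166.65°.
Eastward gaps between consecutive values (wrapping around): 5.60°, 339.32°, 1.26°, 13.82°.
Largest gap = 339.32° ⇒ minimal covering band is its complement: 360° − 339.32° = 20.68°.
Band runs from +165.39° eastward to -173.93°, crossing the antimeridian.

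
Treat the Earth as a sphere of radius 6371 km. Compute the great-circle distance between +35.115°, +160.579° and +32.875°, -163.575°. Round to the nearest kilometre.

Δλ = -163.575 − 160.579 = -324.154°; wrapped into (−180°, 180°]: 35.846°.
Δφ = 32.875 − 35.115 = -2.240°.
a = sin²(Δφ/2) + cos φ₁ · cos φ₂ · sin²(Δλ/2) = 0.065443.
c = 2·atan2(√a, √(1−a)) = 0.51739 rad → d = 6371·c ≈ 3296.29 km.

3296 km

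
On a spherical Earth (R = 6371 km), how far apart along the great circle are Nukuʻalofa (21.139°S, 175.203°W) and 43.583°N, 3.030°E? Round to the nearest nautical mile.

9457 nmi

Δλ = 3.030 − -175.203 = 178.233°.
Δφ = 43.583 − -21.139 = 64.722°.
a = sin²(Δφ/2) + cos φ₁ · cos φ₂ · sin²(Δλ/2) = 0.961966.
c = 2·atan2(√a, √(1−a)) = 2.74903 rad → d = 6371·c ≈ 17514.07 km ≈ 9456.84 nmi.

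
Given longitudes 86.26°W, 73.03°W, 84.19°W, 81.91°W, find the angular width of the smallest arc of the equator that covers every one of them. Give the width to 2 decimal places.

13.23°

Sort the longitudes: -86.26°, -84.19°, -81.91°, -73.03°.
Eastward gaps between consecutive values (wrapping around): 2.07°, 2.28°, 8.88°, 346.77°.
Largest gap = 346.77° ⇒ minimal covering band is its complement: 360° − 346.77° = 13.23°.
Band runs from -86.26° eastward to -73.03°.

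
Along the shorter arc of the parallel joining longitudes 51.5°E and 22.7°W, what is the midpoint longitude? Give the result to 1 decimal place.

Signed shortest Δλ from +51.5° to -22.7° is -74.2°.
Midpoint longitude = +51.5° + (-74.2°)/2 = +51.5° − 37.1° = +14.4°.

14.4°E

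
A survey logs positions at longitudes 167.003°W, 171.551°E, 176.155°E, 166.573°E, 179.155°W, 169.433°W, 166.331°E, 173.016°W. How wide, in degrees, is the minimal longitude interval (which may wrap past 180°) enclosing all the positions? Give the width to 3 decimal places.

26.666°

Sort the longitudes: -179.155°, -173.016°, -169.433°, -167.003°, +166.331°, +166.573°, +171.551°, +176.155°.
Eastward gaps between consecutive values (wrapping around): 6.139°, 3.583°, 2.430°, 333.334°, 0.242°, 4.978°, 4.604°, 4.690°.
Largest gap = 333.334° ⇒ minimal covering band is its complement: 360° − 333.334° = 26.666°.
Band runs from +166.331° eastward to -167.003°, crossing the antimeridian.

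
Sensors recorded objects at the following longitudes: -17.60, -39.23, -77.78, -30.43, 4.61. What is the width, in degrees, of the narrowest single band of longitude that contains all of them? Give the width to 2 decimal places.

82.39°

Sort the longitudes: -77.78°, -39.23°, -30.43°, -17.60°, +4.61°.
Eastward gaps between consecutive values (wrapping around): 38.55°, 8.80°, 12.83°, 22.21°, 277.61°.
Largest gap = 277.61° ⇒ minimal covering band is its complement: 360° − 277.61° = 82.39°.
Band runs from -77.78° eastward to +4.61°.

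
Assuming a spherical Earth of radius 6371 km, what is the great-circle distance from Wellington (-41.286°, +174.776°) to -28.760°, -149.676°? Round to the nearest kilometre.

Δλ = -149.676 − 174.776 = -324.452°; wrapped into (−180°, 180°]: 35.548°.
Δφ = -28.760 − -41.286 = 12.526°.
a = sin²(Δφ/2) + cos φ₁ · cos φ₂ · sin²(Δλ/2) = 0.073285.
c = 2·atan2(√a, √(1−a)) = 0.54827 rad → d = 6371·c ≈ 3493.01 km.

3493 km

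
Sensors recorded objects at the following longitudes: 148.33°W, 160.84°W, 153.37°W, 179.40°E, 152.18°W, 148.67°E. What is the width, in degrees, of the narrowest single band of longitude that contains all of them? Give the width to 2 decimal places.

Sort the longitudes: -160.84°, -153.37°, -152.18°, -148.33°, +148.67°, +179.40°.
Eastward gaps between consecutive values (wrapping around): 7.47°, 1.19°, 3.85°, 297.00°, 30.73°, 19.76°.
Largest gap = 297.00° ⇒ minimal covering band is its complement: 360° − 297.00° = 63.00°.
Band runs from +148.67° eastward to -148.33°, crossing the antimeridian.

63.00°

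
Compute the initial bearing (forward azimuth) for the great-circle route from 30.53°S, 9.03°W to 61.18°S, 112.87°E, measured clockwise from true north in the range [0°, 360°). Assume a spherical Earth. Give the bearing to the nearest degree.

Δλ = 112.87 − -9.03 = 121.90°.
θ = atan2( sin Δλ · cos φ₂ , cos φ₁ · sin φ₂ − sin φ₁ · cos φ₂ · cos Δλ )
  = atan2(0.40925, -0.88408) = 155.160° → normalised to [0°, 360°): 155.160°.

155°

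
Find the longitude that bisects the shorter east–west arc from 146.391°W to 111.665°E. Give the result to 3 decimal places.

162.637°E

Signed shortest Δλ from -146.391° to +111.665° is -101.944°.
Midpoint longitude = -146.391° + (-101.944°)/2 = -146.391° − 50.972° = -197.363°.
Normalise into (−180°, 180°]: +162.637°.
(The naïve average (-146.391 + +111.665)/2 = -17.363° is on the wrong side of the globe.)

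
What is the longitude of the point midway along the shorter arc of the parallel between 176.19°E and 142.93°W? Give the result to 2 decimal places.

163.37°W

Signed shortest Δλ from +176.19° to -142.93° is +40.88°.
Midpoint longitude = +176.19° + (+40.88°)/2 = +176.19° + 20.44° = +196.63°.
Normalise into (−180°, 180°]: -163.37°.
(The naïve average (+176.19 + -142.93)/2 = 16.63° is on the wrong side of the globe.)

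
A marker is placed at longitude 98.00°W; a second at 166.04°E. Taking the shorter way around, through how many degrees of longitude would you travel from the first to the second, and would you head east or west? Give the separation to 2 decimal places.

Raw difference: 166.04 − -98.00 = 264.04°.
Normalise into (−180°, 180°]: 264.04° − 360° = -95.96°.
Negative ⇒ the second point lies to the west; separation 95.96°.

95.96° west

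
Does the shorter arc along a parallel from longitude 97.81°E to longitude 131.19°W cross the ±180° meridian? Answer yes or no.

Yes

Naïve |-131.19 − 97.81| = 229.0° > 180°, so the shorter arc goes the other way round — across 180°.
Signed shortest Δλ = ((-131.19 − 97.81 + 180) mod 360) − 180 = 131.0°.
Going east by 131.0° from +97.81° passes through 180° before reaching -131.19°.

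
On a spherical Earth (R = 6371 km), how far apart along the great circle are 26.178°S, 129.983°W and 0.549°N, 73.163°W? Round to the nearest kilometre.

6768 km

Δλ = -73.163 − -129.983 = 56.820°.
Δφ = 0.549 − -26.178 = 26.727°.
a = sin²(Δφ/2) + cos φ₁ · cos φ₂ · sin²(Δλ/2) = 0.256557.
c = 2·atan2(√a, √(1−a)) = 1.06227 rad → d = 6371·c ≈ 6767.75 km.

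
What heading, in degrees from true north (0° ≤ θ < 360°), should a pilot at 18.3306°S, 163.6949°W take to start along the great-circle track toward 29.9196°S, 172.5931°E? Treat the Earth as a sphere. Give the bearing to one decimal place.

Δλ = 172.5931 − -163.6949 = 336.2880°; wrapped into (−180°, 180°]: -23.7120°.
θ = atan2( sin Δλ · cos φ₂ , cos φ₁ · sin φ₂ − sin φ₁ · cos φ₂ · cos Δλ )
  = atan2(-0.34854, -0.22390) = -122.716° → normalised to [0°, 360°): 237.284°.

237.3°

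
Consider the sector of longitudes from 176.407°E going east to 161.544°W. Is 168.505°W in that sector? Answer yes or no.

Band width going east from +176.407° to -161.544°: ((-161.544 − 176.407) mod 360) = 22.049°.
Offset of -168.505° east of the west edge: ((-168.505 − 176.407) mod 360) = 15.088°.
15.088° ≤ 22.049° ⇒ inside.

Yes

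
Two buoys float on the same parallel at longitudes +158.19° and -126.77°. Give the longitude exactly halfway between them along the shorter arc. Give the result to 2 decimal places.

-164.29°

Signed shortest Δλ from +158.19° to -126.77° is +75.04°.
Midpoint longitude = +158.19° + (+75.04°)/2 = +158.19° + 37.52° = +195.71°.
Normalise into (−180°, 180°]: -164.29°.
(The naïve average (+158.19 + -126.77)/2 = 15.71° is on the wrong side of the globe.)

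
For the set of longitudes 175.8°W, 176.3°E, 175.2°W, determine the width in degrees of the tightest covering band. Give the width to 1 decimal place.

8.5°

Sort the longitudes: -175.8°, -175.2°, +176.3°.
Eastward gaps between consecutive values (wrapping around): 0.6°, 351.5°, 7.9°.
Largest gap = 351.5° ⇒ minimal covering band is its complement: 360° − 351.5° = 8.5°.
Band runs from +176.3° eastward to -175.2°, crossing the antimeridian.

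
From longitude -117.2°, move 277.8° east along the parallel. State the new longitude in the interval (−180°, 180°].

+160.6°

Start at -117.2°; shift +277.8° → +160.6°.
+160.6° already lies in (−180°, 180°].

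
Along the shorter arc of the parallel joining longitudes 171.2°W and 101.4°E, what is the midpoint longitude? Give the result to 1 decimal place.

Signed shortest Δλ from -171.2° to +101.4° is -87.4°.
Midpoint longitude = -171.2° + (-87.4°)/2 = -171.2° − 43.7° = -214.9°.
Normalise into (−180°, 180°]: +145.1°.
(The naïve average (-171.2 + +101.4)/2 = -34.9° is on the wrong side of the globe.)

145.1°E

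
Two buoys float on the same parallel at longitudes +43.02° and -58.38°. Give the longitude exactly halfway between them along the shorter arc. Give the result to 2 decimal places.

-7.68°

Signed shortest Δλ from +43.02° to -58.38° is -101.40°.
Midpoint longitude = +43.02° + (-101.40°)/2 = +43.02° − 50.70° = -7.68°.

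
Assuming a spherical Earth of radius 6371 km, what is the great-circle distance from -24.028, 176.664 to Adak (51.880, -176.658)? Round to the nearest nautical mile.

4571 nmi

Δλ = -176.658 − 176.664 = -353.322°; wrapped into (−180°, 180°]: 6.678°.
Δφ = 51.880 − -24.028 = 75.908°.
a = sin²(Δφ/2) + cos φ₁ · cos φ₂ · sin²(Δλ/2) = 0.380173.
c = 2·atan2(√a, √(1−a)) = 1.32879 rad → d = 6371·c ≈ 8465.70 km ≈ 4571.11 nmi.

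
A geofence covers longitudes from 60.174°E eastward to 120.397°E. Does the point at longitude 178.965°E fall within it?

No

Band width going east from +60.174° to +120.397°: ((120.397 − 60.174) mod 360) = 60.223°.
Offset of +178.965° east of the west edge: ((178.965 − 60.174) mod 360) = 118.791°.
118.791° > 60.223° ⇒ outside.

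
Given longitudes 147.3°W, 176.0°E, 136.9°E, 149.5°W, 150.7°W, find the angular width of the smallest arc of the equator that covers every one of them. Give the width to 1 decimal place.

Sort the longitudes: -150.7°, -149.5°, -147.3°, +136.9°, +176.0°.
Eastward gaps between consecutive values (wrapping around): 1.2°, 2.2°, 284.2°, 39.1°, 33.3°.
Largest gap = 284.2° ⇒ minimal covering band is its complement: 360° − 284.2° = 75.8°.
Band runs from +136.9° eastward to -147.3°, crossing the antimeridian.

75.8°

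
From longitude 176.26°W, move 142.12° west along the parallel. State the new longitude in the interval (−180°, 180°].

Start at -176.26°; shift −142.12° → -318.38°.
-318.38° lies outside (−180°, 180°]; add 360° → +41.62°.

41.62°E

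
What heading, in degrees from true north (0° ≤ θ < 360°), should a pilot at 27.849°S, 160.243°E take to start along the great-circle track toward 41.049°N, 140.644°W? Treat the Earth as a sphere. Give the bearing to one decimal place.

40.4°

Δλ = -140.644 − 160.243 = -300.887°; wrapped into (−180°, 180°]: 59.113°.
θ = atan2( sin Δλ · cos φ₂ , cos φ₁ · sin φ₂ − sin φ₁ · cos φ₂ · cos Δλ )
  = atan2(0.64720, 0.76150) = 40.361° → normalised to [0°, 360°): 40.361°.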